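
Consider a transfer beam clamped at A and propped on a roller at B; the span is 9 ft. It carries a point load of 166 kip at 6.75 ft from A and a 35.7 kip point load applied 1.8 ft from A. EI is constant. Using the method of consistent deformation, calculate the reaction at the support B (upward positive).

Choose R_B as the redundant. The primary structure is the cantilever fixed at A.
Downward deflection at the released point B due to the loads:
  point load 166 at a = 6.75: Pa²(3L − a)/(6EI) = 25526/EI
  point load 35.7 at a = 1.8: Pa²(3L − a)/(6EI) = 485.8/EI
  δ_0 = 26012/EI
Flexibility coefficient — unit upward force at B: δ_{BB} = L³/(3EI) = 243/EI.
The prop prevents deflection at B: R_B = δ_0/δ_{BB} = 26012/243 = 107 kip.

R_B = 107 kip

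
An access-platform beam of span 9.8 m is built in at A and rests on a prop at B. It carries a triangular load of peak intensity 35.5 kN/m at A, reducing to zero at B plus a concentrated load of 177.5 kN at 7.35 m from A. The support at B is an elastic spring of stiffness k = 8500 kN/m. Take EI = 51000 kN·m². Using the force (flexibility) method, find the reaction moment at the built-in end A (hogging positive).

M_A = 458.2 kN·m

Take the reaction at B as the redundant and release it; the primary structure is a cantilever fixed at A.
Downward deflection at the released point B due to the loads:
  triangular load, peak 35.5 at the fixed end: w₀L⁴/(30EI) = 10915/EI
  point load 177.5 at a = 7.35: Pa²(3L − a)/(6EI) = 35240/EI
  δ_0 = 46154/EI
Tip deflection under a unit load at B: L³/(3EI) = 313.7/EI.
With EI = 51000 kN·m²: δ_0 = 0.90499 m and δ_{BB} = 0.006152 m/kN.
Compatibility — the spring shortens by R_B/k under the reaction it provides: δ_0 − R_B·δ_{BB} = R_B/k. With 1/k = 0.000118 m/kN, R_B = δ_0 / (δ_{BB} + 1/k) = 0.90499 / (0.006152 + 0.000118) = 144.4 kN.
Moment equilibrium about A: M_A = Σ(load moments about A) − R_B·L = 1873 − 144.4×9.8 = 458.2 kN·m.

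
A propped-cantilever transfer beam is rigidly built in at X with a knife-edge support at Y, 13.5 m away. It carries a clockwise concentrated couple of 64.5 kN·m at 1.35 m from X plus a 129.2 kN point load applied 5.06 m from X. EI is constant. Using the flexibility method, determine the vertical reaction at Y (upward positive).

R_Y = 25.19 kN

Choose R_Y as the redundant. The primary structure is the cantilever fixed at X.
Free-end deflection of the primary structure under the applied loading (downward +):
  clockwise couple 64.5 at a = 1.35: M₀a(2L − a)/(2EI) = 1117/EI
  point load 129.2 at a = 5.06: Pa²(3L − a)/(6EI) = 19539/EI
  δ_0 = 20656/EI
Tip deflection under a unit load at Y: L³/(3EI) = 820.1/EI.
The prop prevents deflection at Y: R_Y = δ_0/δ_{YY} = 20656/820.1 = 25.19 kN.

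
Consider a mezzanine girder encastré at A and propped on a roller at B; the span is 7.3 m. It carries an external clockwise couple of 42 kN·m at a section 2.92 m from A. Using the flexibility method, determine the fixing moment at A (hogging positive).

M_A = 1.68 kN·m

Remove the prop at B; the released (primary) structure is a cantilever built in at A.
Deflection at B on the released cantilever, summing each load's contribution:
  clockwise couple 42 at a = 2.92: M₀a(2L − a)/(2EI) = 716.2/EI
Flexibility coefficient — unit upward force at B: δ_{BB} = L³/(3EI) = 129.7/EI.
The prop prevents deflection at B: R_B = δ_0/δ_{BB} = 716.2/129.7 = 5.523 kN.
Moment equilibrium about A: M_A = Σ(load moments about A) − R_B·L = 42 − 5.523×7.3 = 1.68 kN·m.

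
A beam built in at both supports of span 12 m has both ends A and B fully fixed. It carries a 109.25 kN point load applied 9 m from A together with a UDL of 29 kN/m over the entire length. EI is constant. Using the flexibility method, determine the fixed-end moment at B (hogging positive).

M_B = 532.4 kN·m

Release both end moments; the primary structure is a simply-supported span AB with redundants M_A and M_B.
End rotations of the released simple span under the applied load (×1/EI):
  at A: point load 109.25 at a = 9: Pab(L + b)/(6LEI) = 614.5/EI
  at B: point load 109.25 at a = 9: Pab(L + a)/(6LEI) = 860.3/EI
  at A: UDL 29: wL³/(24EI) = 2088/EI
  at B: UDL 29: wL³/(24EI) = 2088/EI
  θ_A0 = 2703/EI,  θ_B0 = 2948/EI
Flexibility coefficients: a unit moment at one end gives L/(3EI) there and L/(6EI) at the far end, so f₁₁ = f₂₂ = 4/EI and f₁₂ = f₂₁ = 2/EI.
Compatibility — zero rotation at each built-in end:
  4 M_A + 2 M_B = 2703
  2 M_A + 4 M_B = 2948
Solving the pair gives M_A = 409.5 kN·m and M_B = 532.4 kN·m (hogging).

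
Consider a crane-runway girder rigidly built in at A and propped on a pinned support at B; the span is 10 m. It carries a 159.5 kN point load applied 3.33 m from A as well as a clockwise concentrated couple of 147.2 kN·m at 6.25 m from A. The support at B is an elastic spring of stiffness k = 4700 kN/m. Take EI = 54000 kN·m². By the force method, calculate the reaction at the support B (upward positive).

R_B = 41.14 kN

Release the roller at B. Primary structure: cantilever fixed at A.
Downward deflection at the released point B due to the loads:
  point load 159.5 at a = 3.33: Pa²(3L − a)/(6EI) = 7862/EI
  clockwise couple 147.2 at a = 6.25: M₀a(2L − a)/(2EI) = 6325/EI
  δ_0 = 14187/EI
Flexibility coefficient — unit upward force at B: δ_{BB} = L³/(3EI) = 333.3/EI.
With EI = 54000 kN·m²: δ_0 = 0.26272 m and δ_{BB} = 0.006173 m/kN.
Compatibility — the spring shortens by R_B/k under the reaction it provides: δ_0 − R_B·δ_{BB} = R_B/k. With 1/k = 0.000213 m/kN, R_B = δ_0 / (δ_{BB} + 1/k) = 0.26272 / (0.006173 + 0.000213) = 41.14 kN.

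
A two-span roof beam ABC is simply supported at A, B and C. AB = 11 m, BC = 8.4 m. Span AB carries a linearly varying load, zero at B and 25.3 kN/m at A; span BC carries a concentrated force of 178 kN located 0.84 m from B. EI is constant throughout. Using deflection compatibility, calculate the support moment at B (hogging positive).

M_B = 156.6 kN·m

Release continuity at B by inserting a hinge; the redundant is the internal moment M_B. The primary structure is two simply-supported spans AB and BC.
Rotations at B on the released spans (each span's end-slope, ×1/EI):
  span AB: triangular load, peak 25.3: 7w₀L³/(360EI) = 654.8/EI
  span BC: point load 178 at a = 0.84: Pab(L + b)/(6LEI) = 358/EI
  relative rotation θ_0 = (654.8 + 358)/EI = 1013/EI
A unit hogging moment at B produces rotation L₁/(3EI) + L₂/(3EI) = 6.467/EI.
Compatibility: M_B·(L₁+L₂)/(3EI) = θ_0, giving M_B = 156.6 kN·m (hogging).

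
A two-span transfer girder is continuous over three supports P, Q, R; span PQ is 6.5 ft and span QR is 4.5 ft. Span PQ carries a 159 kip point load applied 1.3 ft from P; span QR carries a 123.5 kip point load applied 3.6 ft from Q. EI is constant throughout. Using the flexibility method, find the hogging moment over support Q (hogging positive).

M_Q = 80.45 kip·ft

Insert a hinge at Q; M_Q is the redundant, and each span becomes simply supported.
End slopes at the hinge Q, treating each span as simply supported:
  span PQ: point load 159 at a = 1.3: Pab(L + a)/(6LEI) = 215/EI
  span QR: point load 123.5 at a = 3.6: Pab(L + b)/(6LEI) = 80.03/EI
  relative rotation θ_0 = (215 + 80.03)/EI = 295/EI
A unit hogging moment at Q produces rotation L₁/(3EI) + L₂/(3EI) = 3.667/EI.
Compatibility: M_Q·(L₁+L₂)/(3EI) = θ_0, giving M_Q = 80.45 kip·ft (hogging).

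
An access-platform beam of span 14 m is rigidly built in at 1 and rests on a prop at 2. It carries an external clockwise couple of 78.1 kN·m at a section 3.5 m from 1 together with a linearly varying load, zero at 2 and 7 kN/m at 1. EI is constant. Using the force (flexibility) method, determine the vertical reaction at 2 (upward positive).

R_2 = 13.46 kN

Remove the prop at 2; the released (primary) structure is a cantilever built in at 1.
Primary-structure tip deflection at 2 by superposition:
  clockwise couple 78.1 at a = 3.5: M₀a(2L − a)/(2EI) = 3349/EI
  triangular load, peak 7 at the fixed end: w₀L⁴/(30EI) = 8964/EI
  δ_0 = 12312/EI
Flexibility coefficient — unit upward force at 2: δ_{22} = L³/(3EI) = 914.7/EI.
The prop prevents deflection at 2: R_2 = δ_0/δ_{22} = 12312/914.7 = 13.46 kN.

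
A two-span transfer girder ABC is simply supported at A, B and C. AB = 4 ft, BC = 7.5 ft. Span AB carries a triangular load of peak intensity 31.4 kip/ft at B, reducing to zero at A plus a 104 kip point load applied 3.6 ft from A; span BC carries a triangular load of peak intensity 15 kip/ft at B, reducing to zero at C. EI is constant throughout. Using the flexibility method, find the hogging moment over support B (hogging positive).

Take M_B as the redundant. Released structure: two simple spans AB and BC with a hinge at B.
Discontinuity in slope at B on the released structure — sum the simple-span end rotations:
  span AB: triangular load, peak 31.4: w₀L³/(45EI) = 44.66/EI
  span AB: point load 104 at a = 3.6: Pab(L + a)/(6LEI) = 47.42/EI
  span BC: triangular load, peak 15: w₀L³/(45EI) = 140.6/EI
  relative rotation θ_0 = (92.08 + 140.6)/EI = 232.7/EI
A unit hogging moment at B produces rotation L₁/(3EI) + L₂/(3EI) = 3.833/EI.
Compatibility: M_B·(L₁+L₂)/(3EI) = θ_0, giving M_B = 60.71 kip·ft (hogging).

M_B = 60.71 kip·ft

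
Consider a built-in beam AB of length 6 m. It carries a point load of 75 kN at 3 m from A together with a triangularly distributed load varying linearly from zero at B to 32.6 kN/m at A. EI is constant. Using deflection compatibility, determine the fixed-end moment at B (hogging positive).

Release both end moments; the primary structure is a simply-supported span AB with redundants M_A and M_B.
On the primary (simply-supported) span, the end slopes from the loading are:
  at A: point load 75 at a = 3: Pab(L + b)/(6LEI) = 168.8/EI
  at B: point load 75 at a = 3: Pab(L + a)/(6LEI) = 168.8/EI
  at A: triangular load, peak 32.6: w₀L³/(45EI) = 156.5/EI
  at B: triangular load, peak 32.6: 7w₀L³/(360EI) = 136.9/EI
  θ_A0 = 325.2/EI,  θ_B0 = 305.7/EI
Flexibility coefficients: a unit moment at one end gives L/(3EI) there and L/(6EI) at the far end, so f₁₁ = f₂₂ = 2/EI and f₁₂ = f₂₁ = 1/EI.
Compatibility — zero rotation at each built-in end:
  2 M_A + 1 M_B = 325.2
  1 M_A + 2 M_B = 305.7
Solving the pair gives M_A = 114.9 kN·m and M_B = 95.37 kN·m (hogging).

M_B = 95.37 kN·m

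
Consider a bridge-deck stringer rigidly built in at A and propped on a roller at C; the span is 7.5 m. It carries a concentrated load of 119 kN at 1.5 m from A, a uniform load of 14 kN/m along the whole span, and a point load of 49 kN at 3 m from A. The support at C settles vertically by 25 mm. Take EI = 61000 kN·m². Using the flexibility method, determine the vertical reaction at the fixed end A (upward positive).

R_A = 227.6 kN

Release the roller at C. Primary structure: cantilever fixed at A.
Downward deflection at the released point C due to the loads:
  point load 119 at a = 1.5: Pa²(3L − a)/(6EI) = 937.1/EI
  UDL 14: wL⁴/(8EI) = 5537/EI
  point load 49 at a = 3: Pa²(3L − a)/(6EI) = 1433/EI
  δ_0 = 7907/EI
Flexibility coefficient — unit upward force at C: δ_{CC} = L³/(3EI) = 140.6/EI.
With EI = 61000 kN·m²: δ_0 = 0.12963 m and δ_{CC} = 0.002305 m/kN.
Compatibility — the beam at C must follow the support down by 0.025 m: δ_0 − R_C·δ_{CC} = 0.025, so R_C = (0.12963 − 0.025)/0.002305 = 45.39 kN.
Vertical equilibrium: R_A = ΣP − R_C = 273 − 45.39 = 227.6 kN.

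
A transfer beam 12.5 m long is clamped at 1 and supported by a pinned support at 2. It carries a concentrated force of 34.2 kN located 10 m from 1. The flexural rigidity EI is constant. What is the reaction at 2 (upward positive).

Choose R_2 as the redundant. The primary structure is the cantilever fixed at 1.
Downward deflection at the released point 2 due to the loads:
  point load 34.2 at a = 10: Pa²(3L − a)/(6EI) = 15675/EI
Flexibility coefficient — unit upward force at 2: δ_{22} = L³/(3EI) = 651/EI.
Compatibility at 2: δ_0 − R_2·δ_{22} = 0, so R_2 = 15675/651 = 24.08 kN.

R_2 = 24.08 kN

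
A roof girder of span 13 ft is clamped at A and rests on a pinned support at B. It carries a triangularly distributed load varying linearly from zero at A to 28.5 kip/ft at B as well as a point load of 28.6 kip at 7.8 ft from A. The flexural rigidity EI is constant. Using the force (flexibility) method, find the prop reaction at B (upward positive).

Choose R_B as the redundant. The primary structure is the cantilever fixed at A.
Primary-structure tip deflection at B by superposition:
  triangular load, peak 28.5 at the free end: 11w₀L⁴/(120EI) = 74616/EI
  point load 28.6 at a = 7.8: Pa²(3L − a)/(6EI) = 9048/EI
  δ_0 = 83664/EI
Flexibility coefficient — unit upward force at B: δ_{BB} = L³/(3EI) = 732.3/EI.
Compatibility at B: δ_0 − R_B·δ_{BB} = 0, so R_B = 83664/732.3 = 114.2 kip.

R_B = 114.2 kip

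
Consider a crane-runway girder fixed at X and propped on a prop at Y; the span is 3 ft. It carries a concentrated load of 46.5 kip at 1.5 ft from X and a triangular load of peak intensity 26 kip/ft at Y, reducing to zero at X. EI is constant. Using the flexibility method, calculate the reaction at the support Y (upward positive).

Release the roller at Y. Primary structure: cantilever fixed at X.
Primary-structure tip deflection at Y by superposition:
  point load 46.5 at a = 1.5: Pa²(3L − a)/(6EI) = 130.8/EI
  triangular load, peak 26 at the free end: 11w₀L⁴/(120EI) = 193.1/EI
  δ_0 = 323.8/EI
Flexibility coefficient — unit upward force at Y: δ_{YY} = L³/(3EI) = 9/EI.
Compatibility at Y: δ_0 − R_Y·δ_{YY} = 0, so R_Y = 323.8/9 = 35.98 kip.

R_Y = 35.98 kip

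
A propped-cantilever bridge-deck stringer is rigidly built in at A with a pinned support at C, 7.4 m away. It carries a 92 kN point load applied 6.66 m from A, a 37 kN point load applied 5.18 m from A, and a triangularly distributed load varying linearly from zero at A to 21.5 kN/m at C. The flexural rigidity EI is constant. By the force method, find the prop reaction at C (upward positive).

Take the reaction at C as the redundant and release it; the primary structure is a cantilever fixed at A.
Free-end deflection of the primary structure under the applied loading (downward +):
  point load 92 at a = 6.66: Pa²(3L − a)/(6EI) = 10569/EI
  point load 37 at a = 5.18: Pa²(3L − a)/(6EI) = 2816/EI
  triangular load, peak 21.5 at the free end: 11w₀L⁴/(120EI) = 5910/EI
  δ_0 = 19295/EI
Tip deflection under a unit load at C: L³/(3EI) = 135.1/EI.
The prop prevents deflection at C: R_C = δ_0/δ_{CC} = 19295/135.1 = 142.8 kN.

R_C = 142.8 kN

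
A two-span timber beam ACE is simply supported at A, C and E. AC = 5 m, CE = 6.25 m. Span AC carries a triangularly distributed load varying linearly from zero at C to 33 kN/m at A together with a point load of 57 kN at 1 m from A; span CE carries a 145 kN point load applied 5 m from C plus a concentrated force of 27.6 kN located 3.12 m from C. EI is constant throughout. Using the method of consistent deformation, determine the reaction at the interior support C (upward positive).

R_C = 117.7 kN

Release continuity at C by inserting a hinge; the redundant is the internal moment M_C. The primary structure is two simply-supported spans AC and CE.
End slopes at the hinge C, treating each span as simply supported:
  span AC: triangular load, peak 33: 7w₀L³/(360EI) = 80.21/EI
  span AC: point load 57 at a = 1: Pab(L + a)/(6LEI) = 45.6/EI
  span CE: point load 145 at a = 5: Pab(L + b)/(6LEI) = 181.2/EI
  span CE: point load 27.6 at a = 3.12: Pab(L + b)/(6LEI) = 67.42/EI
  relative rotation θ_0 = (125.8 + 248.7)/EI = 374.5/EI
A unit hogging moment at C produces rotation L₁/(3EI) + L₂/(3EI) = 3.75/EI.
Slope continuity at C: θ_0 = M_C·3.75/EI, so M_C = 374.5/3.75 = 99.86 kN·m (hogging).
Span AC, ΣM about A with M_C applied at C: R_C^{AC}·5 = 194.5 + 99.86, so R_C^{AC} = 58.87 kN and R_A = 139.5 − 58.87 = 80.63 kN.
Span CE, ΣM about E: R_C^{CE}·6.25 = 267.6 + 99.86, so R_C^{CE} = 58.8 kN and R_E = 172.6 − 58.8 = 113.8 kN.
R_C = 58.87 + 58.8 = 117.7 kN.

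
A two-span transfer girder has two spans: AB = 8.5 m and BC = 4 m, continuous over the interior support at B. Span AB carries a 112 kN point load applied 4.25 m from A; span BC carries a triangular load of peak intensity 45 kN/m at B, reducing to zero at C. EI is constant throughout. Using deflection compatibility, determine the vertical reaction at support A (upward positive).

R_A = 39.91 kN

Release continuity at B by inserting a hinge; the redundant is the internal moment M_B. The primary structure is two simply-supported spans AB and BC.
End slopes at the hinge B, treating each span as simply supported:
  span AB: point load 112 at a = 4.25: Pab(L + a)/(6LEI) = 505.8/EI
  span BC: triangular load, peak 45: w₀L³/(45EI) = 64/EI
  relative rotation θ_0 = (505.8 + 64)/EI = 569.8/EI
A unit hogging moment at B produces rotation L₁/(3EI) + L₂/(3EI) = 4.167/EI.
Compatibility: M_B·(L₁+L₂)/(3EI) = θ_0, giving M_B = 136.7 kN·m (hogging).
Span AB, ΣM about A with M_B applied at B: R_B^{AB}·8.5 = 476 + 136.7, so R_B^{AB} = 72.09 kN and R_A = 112 − 72.09 = 39.91 kN.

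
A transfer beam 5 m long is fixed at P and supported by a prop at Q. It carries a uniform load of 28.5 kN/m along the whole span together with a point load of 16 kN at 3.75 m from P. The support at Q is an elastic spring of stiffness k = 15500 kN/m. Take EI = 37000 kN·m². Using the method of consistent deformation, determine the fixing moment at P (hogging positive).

M_P = 115.7 kN·m

Choose R_Q as the redundant. The primary structure is the cantilever fixed at P.
Primary-structure tip deflection at Q by superposition:
  UDL 28.5: wL⁴/(8EI) = 2227/EI
  point load 16 at a = 3.75: Pa²(3L − a)/(6EI) = 421.9/EI
  δ_0 = 2648/EI
Flexibility coefficient — unit upward force at Q: δ_{QQ} = L³/(3EI) = 41.67/EI.
With EI = 37000 kN·m²: δ_0 = 0.071579 m and δ_{QQ} = 0.001126 m/kN.
Compatibility — the spring shortens by R_Q/k under the reaction it provides: δ_0 − R_Q·δ_{QQ} = R_Q/k. With 1/k = 0.000065 m/kN, R_Q = δ_0 / (δ_{QQ} + 1/k) = 0.071579 / (0.001126 + 0.000065) = 60.12 kN.
Moment equilibrium about P: M_P = Σ(load moments about P) − R_Q·L = 416.2 − 60.12×5 = 115.7 kN·m.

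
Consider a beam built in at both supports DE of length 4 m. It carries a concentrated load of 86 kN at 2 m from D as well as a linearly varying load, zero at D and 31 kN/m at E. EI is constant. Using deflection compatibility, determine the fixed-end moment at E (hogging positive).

Release both end moments; the primary structure is a simply-supported span DE with redundants M_D and M_E.
On the primary (simply-supported) span, the end slopes from the loading are:
  at D: point load 86 at a = 2: Pab(L + b)/(6LEI) = 86/EI
  at E: point load 86 at a = 2: Pab(L + a)/(6LEI) = 86/EI
  at D: triangular load, peak 31: 7w₀L³/(360EI) = 38.58/EI
  at E: triangular load, peak 31: w₀L³/(45EI) = 44.09/EI
  θ_D0 = 124.6/EI,  θ_E0 = 130.1/EI
Flexibility coefficients: a unit moment at one end gives L/(3EI) there and L/(6EI) at the far end, so f₁₁ = f₂₂ = 1.333/EI and f₁₂ = f₂₁ = 0.6667/EI.
Compatibility — zero rotation at each built-in end:
  1.333 M_D + 0.6667 M_E = 124.6
  0.6667 M_D + 1.333 M_E = 130.1
Solving the pair gives M_D = 59.53 kN·m and M_E = 67.8 kN·m (hogging).

M_E = 67.8 kN·m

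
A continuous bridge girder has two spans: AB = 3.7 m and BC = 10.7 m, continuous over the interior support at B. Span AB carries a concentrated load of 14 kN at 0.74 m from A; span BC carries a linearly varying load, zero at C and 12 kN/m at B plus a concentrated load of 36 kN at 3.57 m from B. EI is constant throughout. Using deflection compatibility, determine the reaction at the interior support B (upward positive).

R_B = 114.1 kN

Take M_B as the redundant. Released structure: two simple spans AB and BC with a hinge at B.
Discontinuity in slope at B on the released structure — sum the simple-span end rotations:
  span AB: point load 14 at a = 0.74: Pab(L + a)/(6LEI) = 6.133/EI
  span BC: triangular load, peak 12: w₀L³/(45EI) = 326.7/EI
  span BC: point load 36 at a = 3.57: Pab(L + b)/(6LEI) = 254.5/EI
  relative rotation θ_0 = (6.133 + 581.2)/EI = 587.3/EI
A unit hogging moment at B produces rotation L₁/(3EI) + L₂/(3EI) = 4.8/EI.
Slope continuity at B: θ_0 = M_B·4.8/EI, so M_B = 587.3/4.8 = 122.4 kN·m (hogging).
Span AB, ΣM about A with M_B applied at B: R_B^{AB}·3.7 = 10.36 + 122.4, so R_B^{AB} = 35.87 kN and R_A = 14 − 35.87 = -21.87 kN.
Span BC, ΣM about C: R_B^{BC}·10.7 = 714.6 + 122.4, so R_B^{BC} = 78.22 kN and R_C = 100.2 − 78.22 = 21.98 kN.
R_B = 35.87 + 78.22 = 114.1 kN.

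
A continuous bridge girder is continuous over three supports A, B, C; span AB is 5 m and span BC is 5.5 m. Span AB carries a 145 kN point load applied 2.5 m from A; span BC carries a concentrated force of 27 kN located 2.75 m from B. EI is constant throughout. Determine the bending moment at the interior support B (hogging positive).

Insert a hinge at B; M_B is the redundant, and each span becomes simply supported.
Discontinuity in slope at B on the released structure — sum the simple-span end rotations:
  span AB: point load 145 at a = 2.5: Pab(L + a)/(6LEI) = 226.6/EI
  span BC: point load 27 at a = 2.75: Pab(L + b)/(6LEI) = 51.05/EI
  relative rotation θ_0 = (226.6 + 51.05)/EI = 277.6/EI
A unit hogging moment at B produces rotation L₁/(3EI) + L₂/(3EI) = 3.5/EI.
Compatibility: M_B·(L₁+L₂)/(3EI) = θ_0, giving M_B = 79.32 kN·m (hogging).

M_B = 79.32 kN·m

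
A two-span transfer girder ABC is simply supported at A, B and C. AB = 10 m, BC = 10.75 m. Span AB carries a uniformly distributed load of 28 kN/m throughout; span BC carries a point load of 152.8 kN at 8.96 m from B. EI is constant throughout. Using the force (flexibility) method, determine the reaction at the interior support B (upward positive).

R_B = 211.3 kN

Take M_B as the redundant. Released structure: two simple spans AB and BC with a hinge at B.
Discontinuity in slope at B on the released structure — sum the simple-span end rotations:
  span AB: UDL 28: wL³/(24EI) = 1167/EI
  span BC: point load 152.8 at a = 8.96: Pab(L + b)/(6LEI) = 476.5/EI
  relative rotation θ_0 = (1167 + 476.5)/EI = 1643/EI
A unit hogging moment at B produces rotation L₁/(3EI) + L₂/(3EI) = 6.917/EI.
Slope continuity at B: θ_0 = M_B·6.917/EI, so M_B = 1643/6.917 = 237.6 kN·m (hogging).
Span AB, ΣM about A with M_B applied at B: R_B^{AB}·10 = 1400 + 237.6, so R_B^{AB} = 163.8 kN and R_A = 280 − 163.8 = 116.2 kN.
Span BC, ΣM about C: R_B^{BC}·10.75 = 273.5 + 237.6, so R_B^{BC} = 47.54 kN and R_C = 152.8 − 47.54 = 105.3 kN.
R_B = 163.8 + 47.54 = 211.3 kN.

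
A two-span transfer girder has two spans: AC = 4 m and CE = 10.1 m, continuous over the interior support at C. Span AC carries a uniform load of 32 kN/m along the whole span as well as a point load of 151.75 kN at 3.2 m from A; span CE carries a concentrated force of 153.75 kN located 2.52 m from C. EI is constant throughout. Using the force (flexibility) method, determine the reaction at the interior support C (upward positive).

Insert a hinge at C; M_C is the redundant, and each span becomes simply supported.
Discontinuity in slope at C on the released structure — sum the simple-span end rotations:
  span AC: UDL 32: wL³/(24EI) = 85.33/EI
  span AC: point load 151.75 at a = 3.2: Pab(L + a)/(6LEI) = 116.5/EI
  span CE: point load 153.75 at a = 2.52: Pab(L + b)/(6LEI) = 856.8/EI
  relative rotation θ_0 = (201.9 + 856.8)/EI = 1059/EI
A unit hogging moment at C produces rotation L₁/(3EI) + L₂/(3EI) = 4.7/EI.
Slope continuity at C: θ_0 = M_C·4.7/EI, so M_C = 1059/4.7 = 225.3 kN·m (hogging).
Span AC, ΣM about A with M_C applied at C: R_C^{AC}·4 = 741.6 + 225.3, so R_C^{AC} = 241.7 kN and R_A = 279.8 − 241.7 = 38.04 kN.
Span CE, ΣM about E: R_C^{CE}·10.1 = 1165 + 225.3, so R_C^{CE} = 137.7 kN and R_E = 153.8 − 137.7 = 16.06 kN.
R_C = 241.7 + 137.7 = 379.4 kN.

R_C = 379.4 kN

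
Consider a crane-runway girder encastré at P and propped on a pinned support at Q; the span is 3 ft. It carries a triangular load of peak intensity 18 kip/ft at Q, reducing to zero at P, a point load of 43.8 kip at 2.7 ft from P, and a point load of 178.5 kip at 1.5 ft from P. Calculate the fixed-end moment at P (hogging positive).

M_P = 116.4 kip·ft

Remove the prop at Q; the released (primary) structure is a cantilever built in at P.
Free-end deflection of the primary structure under the applied loading (downward +):
  triangular load, peak 18 at the free end: 11w₀L⁴/(120EI) = 133.7/EI
  point load 43.8 at a = 2.7: Pa²(3L − a)/(6EI) = 335.3/EI
  point load 178.5 at a = 1.5: Pa²(3L − a)/(6EI) = 502/EI
  δ_0 = 970.9/EI
Tip deflection under a unit load at Q: L³/(3EI) = 9/EI.
The prop prevents deflection at Q: R_Q = δ_0/δ_{QQ} = 970.9/9 = 107.9 kip.
Moment equilibrium about P: M_P = Σ(load moments about P) − R_Q·L = 440 − 107.9×3 = 116.4 kip·ft.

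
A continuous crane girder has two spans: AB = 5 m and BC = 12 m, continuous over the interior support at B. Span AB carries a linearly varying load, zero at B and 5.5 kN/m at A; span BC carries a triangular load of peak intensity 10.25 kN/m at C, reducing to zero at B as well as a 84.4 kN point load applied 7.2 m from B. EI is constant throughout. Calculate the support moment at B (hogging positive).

M_B = 183.2 kN·m

Insert a hinge at B; M_B is the redundant, and each span becomes simply supported.
End slopes at the hinge B, treating each span as simply supported:
  span AB: triangular load, peak 5.5: 7w₀L³/(360EI) = 13.37/EI
  span BC: triangular load, peak 10.25: 7w₀L³/(360EI) = 344.4/EI
  span BC: point load 84.4 at a = 7.2: Pab(L + b)/(6LEI) = 680.6/EI
  relative rotation θ_0 = (13.37 + 1025)/EI = 1038/EI
A unit hogging moment at B produces rotation L₁/(3EI) + L₂/(3EI) = 5.667/EI.
Slope continuity at B: θ_0 = M_B·5.667/EI, so M_B = 1038/5.667 = 183.2 kN·m (hogging).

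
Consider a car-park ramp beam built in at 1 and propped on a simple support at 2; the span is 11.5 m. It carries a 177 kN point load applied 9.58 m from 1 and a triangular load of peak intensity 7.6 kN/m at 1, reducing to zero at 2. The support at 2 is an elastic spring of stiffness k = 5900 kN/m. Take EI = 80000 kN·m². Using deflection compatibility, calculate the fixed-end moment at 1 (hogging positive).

M_1 = 274.7 kN·m

Take the reaction at 2 as the redundant and release it; the primary structure is a cantilever fixed at 1.
Primary-structure tip deflection at 2 by superposition:
  point load 177 at a = 9.58: Pa²(3L − a)/(6EI) = 67469/EI
  triangular load, peak 7.6 at the fixed end: w₀L⁴/(30EI) = 4431/EI
  δ_0 = 71899/EI
Tip deflection under a unit load at 2: L³/(3EI) = 507/EI.
With EI = 80000 kN·m²: δ_0 = 0.89874 m and δ_{22} = 0.006337 m/kN.
Compatibility — the spring shortens by R_2/k under the reaction it provides: δ_0 − R_2·δ_{22} = R_2/k. With 1/k = 0.000169 m/kN, R_2 = δ_0 / (δ_{22} + 1/k) = 0.89874 / (0.006337 + 0.000169) = 138.1 kN.
Moment equilibrium about 1: M_1 = Σ(load moments about 1) − R_2·L = 1863 − 138.1×11.5 = 274.7 kN·m.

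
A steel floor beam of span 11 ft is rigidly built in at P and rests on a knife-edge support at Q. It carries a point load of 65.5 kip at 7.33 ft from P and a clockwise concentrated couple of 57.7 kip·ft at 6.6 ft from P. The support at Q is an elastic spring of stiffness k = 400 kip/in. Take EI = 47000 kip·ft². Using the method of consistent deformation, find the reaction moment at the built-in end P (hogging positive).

M_P = 101.4 kip·ft

Take the reaction at Q as the redundant and release it; the primary structure is a cantilever fixed at P.
Downward deflection at the released point Q due to the loads:
  point load 65.5 at a = 7.33: Pa²(3L − a)/(6EI) = 15056/EI
  clockwise couple 57.7 at a = 6.6: M₀a(2L − a)/(2EI) = 2932/EI
  δ_0 = 17989/EI
Tip deflection under a unit load at Q: L³/(3EI) = 443.7/EI.
With EI = 47000 kip·ft²: δ_0 = 0.38274 ft and δ_{QQ} = 0.00944 ft/kip.
Compatibility — the spring shortens by R_Q/k under the reaction it provides: δ_0 − R_Q·δ_{QQ} = R_Q/k. With 1/k = 1/(400×12) ft/kip = 0.000208 ft/kip, R_Q = δ_0 / (δ_{QQ} + 1/k) = 0.38274 / (0.00944 + 0.000208) = 39.67 kip.
Moment equilibrium about P: M_P = Σ(load moments about P) − R_Q·L = 537.8 − 39.67×11 = 101.4 kip·ft.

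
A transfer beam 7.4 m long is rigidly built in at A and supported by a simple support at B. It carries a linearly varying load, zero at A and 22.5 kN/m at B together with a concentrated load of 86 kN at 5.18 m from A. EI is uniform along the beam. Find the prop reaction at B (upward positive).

R_B = 94.25 kN

Remove the prop at B; the released (primary) structure is a cantilever built in at A.
Deflection at B on the released cantilever, summing each load's contribution:
  triangular load, peak 22.5 at the free end: 11w₀L⁴/(120EI) = 6185/EI
  point load 86 at a = 5.18: Pa²(3L − a)/(6EI) = 6546/EI
  δ_0 = 12731/EI
Tip deflection under a unit load at B: L³/(3EI) = 135.1/EI.
Compatibility at B: δ_0 − R_B·δ_{BB} = 0, so R_B = 12731/135.1 = 94.25 kN.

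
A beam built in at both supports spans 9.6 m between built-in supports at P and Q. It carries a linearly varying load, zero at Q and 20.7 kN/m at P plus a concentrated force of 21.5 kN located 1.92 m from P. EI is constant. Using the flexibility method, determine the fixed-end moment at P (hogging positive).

Take the two fixed-end moments M_P, M_Q as redundants; the released structure is the simple span PQ.
Simple-span end rotations at P and Q under the given loads:
  at P: triangular load, peak 20.7: w₀L³/(45EI) = 407/EI
  at Q: triangular load, peak 20.7: 7w₀L³/(360EI) = 356.1/EI
  at P: point load 21.5 at a = 1.92: Pab(L + b)/(6LEI) = 95.11/EI
  at Q: point load 21.5 at a = 1.92: Pab(L + a)/(6LEI) = 63.41/EI
  θ_P0 = 502.1/EI,  θ_Q0 = 419.5/EI
Flexibility coefficients: a unit moment at one end gives L/(3EI) there and L/(6EI) at the far end, so f₁₁ = f₂₂ = 3.2/EI and f₁₂ = f₂₁ = 1.6/EI.
Compatibility — zero rotation at each built-in end:
  3.2 M_P + 1.6 M_Q = 502.1
  1.6 M_P + 3.2 M_Q = 419.5
Solving the pair gives M_P = 121.8 kN·m and M_Q = 70.2 kN·m (hogging).

M_P = 121.8 kN·m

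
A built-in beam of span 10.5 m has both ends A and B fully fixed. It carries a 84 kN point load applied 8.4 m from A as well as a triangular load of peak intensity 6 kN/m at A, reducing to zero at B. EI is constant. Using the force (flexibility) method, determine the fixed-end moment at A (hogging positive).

M_A = 61.3 kN·m

Release both end moments; the primary structure is a simply-supported span AB with redundants M_A and M_B.
Simple-span end rotations at A and B under the given loads:
  at A: point load 84 at a = 8.4: Pab(L + b)/(6LEI) = 296.4/EI
  at B: point load 84 at a = 8.4: Pab(L + a)/(6LEI) = 444.5/EI
  at A: triangular load, peak 6: w₀L³/(45EI) = 154.3/EI
  at B: triangular load, peak 6: 7w₀L³/(360EI) = 135.1/EI
  θ_A0 = 450.7/EI,  θ_B0 = 579.6/EI
Flexibility coefficients: a unit moment at one end gives L/(3EI) there and L/(6EI) at the far end, so f₁₁ = f₂₂ = 3.5/EI and f₁₂ = f₂₁ = 1.75/EI.
Compatibility — zero rotation at each built-in end:
  3.5 M_A + 1.75 M_B = 450.7
  1.75 M_A + 3.5 M_B = 579.6
Solving the pair gives M_A = 61.3 kN·m and M_B = 134.9 kN·m (hogging).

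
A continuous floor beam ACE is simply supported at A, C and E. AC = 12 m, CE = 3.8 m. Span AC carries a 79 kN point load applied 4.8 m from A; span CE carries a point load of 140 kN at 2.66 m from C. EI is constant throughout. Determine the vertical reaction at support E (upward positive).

Insert a hinge at C; M_C is the redundant, and each span becomes simply supported.
End slopes at the hinge C, treating each span as simply supported:
  span AC: point load 79 at a = 4.8: Pab(L + a)/(6LEI) = 637.1/EI
  span CE: point load 140 at a = 2.66: Pab(L + b)/(6LEI) = 91.98/EI
  relative rotation θ_0 = (637.1 + 91.98)/EI = 729/EI
A unit hogging moment at C produces rotation L₁/(3EI) + L₂/(3EI) = 5.267/EI.
Slope continuity at C: θ_0 = M_C·5.267/EI, so M_C = 729/5.267 = 138.4 kN·m (hogging).
Span CE, ΣM about E: R_C^{CE}·3.8 = 159.6 + 138.4, so R_C^{CE} = 78.43 kN and R_E = 140 − 78.43 = 61.57 kN.

R_E = 61.57 kN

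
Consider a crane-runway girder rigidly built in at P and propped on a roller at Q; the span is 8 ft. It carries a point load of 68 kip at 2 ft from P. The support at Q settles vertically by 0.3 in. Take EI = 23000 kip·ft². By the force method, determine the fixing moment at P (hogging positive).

M_P = 116.2 kip·ft

Take the reaction at Q as the redundant and release it; the primary structure is a cantilever fixed at P.
Downward deflection at the released point Q due to the loads:
  point load 68 at a = 2: Pa²(3L − a)/(6EI) = 997.3/EI
Flexibility coefficient — unit upward force at Q: δ_{QQ} = L³/(3EI) = 170.7/EI.
With EI = 23000 kip·ft²: δ_0 = 0.043362 ft and δ_{QQ} = 0.00742 ft/kip.
Compatibility — the beam at Q must follow the support down by 0.025 ft: δ_0 − R_Q·δ_{QQ} = 0.025, so R_Q = (0.043362 − 0.025)/0.00742 = 2.475 kip.
Moment equilibrium about P: M_P = Σ(load moments about P) − R_Q·L = 136 − 2.475×8 = 116.2 kip·ft.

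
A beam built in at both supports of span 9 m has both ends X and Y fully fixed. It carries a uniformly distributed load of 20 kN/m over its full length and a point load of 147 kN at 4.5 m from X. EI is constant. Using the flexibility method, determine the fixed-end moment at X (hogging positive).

Take the two fixed-end moments M_X, M_Y as redundants; the released structure is the simple span XY.
On the primary (simply-supported) span, the end slopes from the loading are:
  at X: UDL 20: wL³/(24EI) = 607.5/EI
  at Y: UDL 20: wL³/(24EI) = 607.5/EI
  at X: point load 147 at a = 4.5: Pab(L + b)/(6LEI) = 744.2/EI
  at Y: point load 147 at a = 4.5: Pab(L + a)/(6LEI) = 744.2/EI
  θ_X0 = 1352/EI,  θ_Y0 = 1352/EI
Flexibility coefficients: a unit moment at one end gives L/(3EI) there and L/(6EI) at the far end, so f₁₁ = f₂₂ = 3/EI and f₁₂ = f₂₁ = 1.5/EI.
Compatibility — zero rotation at each built-in end:
  3 M_X + 1.5 M_Y = 1352
  1.5 M_X + 3 M_Y = 1352
Solving the pair gives M_X = 300.4 kN·m and M_Y = 300.4 kN·m (hogging).

M_X = 300.4 kN·m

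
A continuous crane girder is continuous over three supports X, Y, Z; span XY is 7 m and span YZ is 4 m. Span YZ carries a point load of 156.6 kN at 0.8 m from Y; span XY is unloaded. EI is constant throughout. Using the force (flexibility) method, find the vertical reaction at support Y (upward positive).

R_Y = 138.2 kN

Release continuity at Y by inserting a hinge; the redundant is the internal moment M_Y. The primary structure is two simply-supported spans XY and YZ.
Discontinuity in slope at Y on the released structure — sum the simple-span end rotations:
  span YZ: point load 156.6 at a = 0.8: Pab(L + b)/(6LEI) = 120.3/EI
  relative rotation θ_0 = (0 + 120.3)/EI = 120.3/EI
A unit hogging moment at Y produces rotation L₁/(3EI) + L₂/(3EI) = 3.667/EI.
Slope continuity at Y: θ_0 = M_Y·3.667/EI, so M_Y = 120.3/3.667 = 32.8 kN·m (hogging).
Span XY, ΣM about X with M_Y applied at Y: R_Y^{XY}·7 = 0 + 32.8, so R_Y^{XY} = 4.686 kN and R_X = 0 − 4.686 = -4.686 kN.
Span YZ, ΣM about Z: R_Y^{YZ}·4 = 501.1 + 32.8, so R_Y^{YZ} = 133.5 kN and R_Z = 156.6 − 133.5 = 23.12 kN.
R_Y = 4.686 + 133.5 = 138.2 kN.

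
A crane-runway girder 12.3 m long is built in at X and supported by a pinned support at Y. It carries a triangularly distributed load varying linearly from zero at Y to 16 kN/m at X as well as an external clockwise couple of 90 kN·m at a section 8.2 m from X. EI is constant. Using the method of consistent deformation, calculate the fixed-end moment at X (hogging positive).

Remove the prop at Y; the released (primary) structure is a cantilever built in at X.
Primary-structure tip deflection at Y by superposition:
  triangular load, peak 16 at the fixed end: w₀L⁴/(30EI) = 12207/EI
  clockwise couple 90 at a = 8.2: M₀a(2L − a)/(2EI) = 6052/EI
  δ_0 = 18259/EI
Flexibility coefficient — unit upward force at Y: δ_{YY} = L³/(3EI) = 620.3/EI.
Compatibility at Y: δ_0 − R_Y·δ_{YY} = 0, so R_Y = 18259/620.3 = 29.44 kN.
Moment equilibrium about X: M_X = Σ(load moments about X) − R_Y·L = 493.4 − 29.44×12.3 = 131.4 kN·m.

M_X = 131.4 kN·m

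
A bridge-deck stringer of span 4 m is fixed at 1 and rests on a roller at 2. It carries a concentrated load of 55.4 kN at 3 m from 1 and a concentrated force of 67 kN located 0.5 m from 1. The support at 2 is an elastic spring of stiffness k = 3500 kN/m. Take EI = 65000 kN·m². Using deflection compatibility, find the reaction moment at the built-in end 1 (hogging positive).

M_1 = 121.5 kN·m

Release the roller at 2. Primary structure: cantilever fixed at 1.
Primary-structure tip deflection at 2 by superposition:
  point load 55.4 at a = 3: Pa²(3L − a)/(6EI) = 747.9/EI
  point load 67 at a = 0.5: Pa²(3L − a)/(6EI) = 32.1/EI
  δ_0 = 780/EI
Tip deflection under a unit load at 2: L³/(3EI) = 21.33/EI.
With EI = 65000 kN·m²: δ_0 = 0.012 m and δ_{22} = 0.000328 m/kN.
Compatibility — the spring shortens by R_2/k under the reaction it provides: δ_0 − R_2·δ_{22} = R_2/k. With 1/k = 0.000286 m/kN, R_2 = δ_0 / (δ_{22} + 1/k) = 0.012 / (0.000328 + 0.000286) = 19.55 kN.
Moment equilibrium about 1: M_1 = Σ(load moments about 1) − R_2·L = 199.7 − 19.55×4 = 121.5 kN·m.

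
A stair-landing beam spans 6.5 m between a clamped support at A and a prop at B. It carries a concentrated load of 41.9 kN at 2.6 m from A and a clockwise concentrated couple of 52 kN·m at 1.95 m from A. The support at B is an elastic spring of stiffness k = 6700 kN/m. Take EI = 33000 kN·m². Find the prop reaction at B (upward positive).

R_B = 14.08 kN

Take the reaction at B as the redundant and release it; the primary structure is a cantilever fixed at A.
Downward deflection at the released point B due to the loads:
  point load 41.9 at a = 2.6: Pa²(3L − a)/(6EI) = 797.8/EI
  clockwise couple 52 at a = 1.95: M₀a(2L − a)/(2EI) = 560.2/EI
  δ_0 = 1358/EI
Tip deflection under a unit load at B: L³/(3EI) = 91.54/EI.
With EI = 33000 kN·m²: δ_0 = 0.041153 m and δ_{BB} = 0.002774 m/kN.
Compatibility — the spring shortens by R_B/k under the reaction it provides: δ_0 − R_B·δ_{BB} = R_B/k. With 1/k = 0.000149 m/kN, R_B = δ_0 / (δ_{BB} + 1/k) = 0.041153 / (0.002774 + 0.000149) = 14.08 kN.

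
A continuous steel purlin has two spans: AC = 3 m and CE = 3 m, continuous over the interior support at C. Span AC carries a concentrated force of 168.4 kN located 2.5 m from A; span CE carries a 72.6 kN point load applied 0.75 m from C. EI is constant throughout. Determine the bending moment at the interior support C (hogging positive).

Insert a hinge at C; M_C is the redundant, and each span becomes simply supported.
Discontinuity in slope at C on the released structure — sum the simple-span end rotations:
  span AC: point load 168.4 at a = 2.5: Pab(L + a)/(6LEI) = 64.32/EI
  span CE: point load 72.6 at a = 0.75: Pab(L + b)/(6LEI) = 35.73/EI
  relative rotation θ_0 = (64.32 + 35.73)/EI = 100.1/EI
A unit hogging moment at C produces rotation L₁/(3EI) + L₂/(3EI) = 2/EI.
Slope continuity at C: θ_0 = M_C·2/EI, so M_C = 100.1/2 = 50.03 kN·m (hogging).

M_C = 50.03 kN·m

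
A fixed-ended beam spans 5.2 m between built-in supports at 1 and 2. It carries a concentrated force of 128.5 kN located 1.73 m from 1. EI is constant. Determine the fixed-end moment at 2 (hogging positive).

Take the two fixed-end moments M_1, M_2 as redundants; the released structure is the simple span 12.
On the primary (simply-supported) span, the end slopes from the loading are:
  at 1: point load 128.5 at a = 1.73: Pab(L + b)/(6LEI) = 214.4/EI
  at 2: point load 128.5 at a = 1.73: Pab(L + a)/(6LEI) = 171.3/EI
  θ_10 = 214.4/EI,  θ_20 = 171.3/EI
Flexibility coefficients: a unit moment at one end gives L/(3EI) there and L/(6EI) at the far end, so f₁₁ = f₂₂ = 1.733/EI and f₁₂ = f₂₁ = 0.8667/EI.
Compatibility — zero rotation at each built-in end:
  1.733 M_1 + 0.8667 M_2 = 214.4
  0.8667 M_1 + 1.733 M_2 = 171.3
Solving the pair gives M_1 = 98.99 kN·m and M_2 = 49.35 kN·m (hogging).

M_2 = 49.35 kN·m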